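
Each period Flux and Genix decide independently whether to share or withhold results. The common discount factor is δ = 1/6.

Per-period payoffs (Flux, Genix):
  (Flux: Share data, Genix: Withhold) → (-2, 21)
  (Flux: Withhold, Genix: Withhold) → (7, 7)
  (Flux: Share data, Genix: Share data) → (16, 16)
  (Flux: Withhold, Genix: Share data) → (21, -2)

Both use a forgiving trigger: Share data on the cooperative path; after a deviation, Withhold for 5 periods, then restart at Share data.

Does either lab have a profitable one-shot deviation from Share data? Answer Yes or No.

A one-shot deviation gives 21 now, then 7 for 5 periods, then back to 16.
Gain from deviating: (21−16) today; loss: (16−7) in each of the next 5 periods.
No-deviation condition: (16−7)(δ+…+δ^5) ≥ 21−16, i.e. δ+…+δ^5 ≥ 5/9.
At δ = 1/6: δ+…+δ^5 = 0.2000 < 0.5556.
So cooperation is not sustainable.

Yes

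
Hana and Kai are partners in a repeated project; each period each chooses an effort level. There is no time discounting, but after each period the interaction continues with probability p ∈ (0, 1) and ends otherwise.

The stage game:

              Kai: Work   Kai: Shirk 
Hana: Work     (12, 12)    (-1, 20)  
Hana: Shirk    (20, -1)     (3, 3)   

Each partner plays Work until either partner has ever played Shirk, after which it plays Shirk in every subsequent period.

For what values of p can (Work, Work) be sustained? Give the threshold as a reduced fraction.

Expected cooperation value is 12 + p·12 + p²·12 + … = 12/(1−p); deviation gives 20 + p·3/(1−p).
12 ≥ 20(1−p) + 3p ⇒ 17p ≥ 8 ⇒ p ≥ 8/17.

8/17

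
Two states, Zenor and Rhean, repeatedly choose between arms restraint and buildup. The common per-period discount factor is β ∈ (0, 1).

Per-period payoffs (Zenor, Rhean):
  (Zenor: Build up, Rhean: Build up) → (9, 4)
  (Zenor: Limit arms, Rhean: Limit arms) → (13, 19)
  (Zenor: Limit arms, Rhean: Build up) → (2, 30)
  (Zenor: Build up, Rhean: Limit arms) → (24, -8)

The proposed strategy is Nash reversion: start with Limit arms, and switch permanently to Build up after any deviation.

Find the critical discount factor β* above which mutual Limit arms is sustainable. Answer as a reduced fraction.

11/15

Zenor: cooperation gives 13 each period; deviation gives 24 once then 9 forever.
  13/(1−β) ≥ 24 + 9β/(1−β) ⇒ β ≥ 11/15.
Rhean: cooperation gives 19 each period; deviation gives 30 once then 4 forever.
  β ≥ 11/26.
Both must hold, so the binding constraint is Zenor's: β ≥ 11/15.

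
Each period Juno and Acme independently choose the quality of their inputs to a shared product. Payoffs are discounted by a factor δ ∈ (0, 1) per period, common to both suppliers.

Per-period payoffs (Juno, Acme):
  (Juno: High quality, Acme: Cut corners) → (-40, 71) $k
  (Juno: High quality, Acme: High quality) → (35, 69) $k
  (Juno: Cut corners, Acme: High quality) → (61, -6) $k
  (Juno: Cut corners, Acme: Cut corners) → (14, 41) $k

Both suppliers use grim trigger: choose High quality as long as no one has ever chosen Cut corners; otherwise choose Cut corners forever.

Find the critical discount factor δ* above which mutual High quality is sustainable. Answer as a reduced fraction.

Juno's threshold: (61−35)/(61−14) = 26/47.
Acme's threshold: (71−69)/(71−41) = 1/15.
26/47 > 1/15, so Juno binds and δ* = 26/47.

26/47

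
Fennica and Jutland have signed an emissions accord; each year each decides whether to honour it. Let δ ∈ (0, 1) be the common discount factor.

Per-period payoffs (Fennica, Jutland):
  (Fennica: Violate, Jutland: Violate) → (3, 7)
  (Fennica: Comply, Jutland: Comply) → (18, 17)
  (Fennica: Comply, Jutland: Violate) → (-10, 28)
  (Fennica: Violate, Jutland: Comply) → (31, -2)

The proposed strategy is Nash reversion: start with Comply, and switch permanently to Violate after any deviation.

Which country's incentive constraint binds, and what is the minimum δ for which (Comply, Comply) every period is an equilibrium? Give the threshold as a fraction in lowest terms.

Fennica's threshold: (31−18)/(31−3) = 13/28.
Jutland's threshold: (28−17)/(28−7) = 11/21.
13/28 < 11/21, so Jutland binds and δ* = 11/21.

Jutland; δ ≥ 11/21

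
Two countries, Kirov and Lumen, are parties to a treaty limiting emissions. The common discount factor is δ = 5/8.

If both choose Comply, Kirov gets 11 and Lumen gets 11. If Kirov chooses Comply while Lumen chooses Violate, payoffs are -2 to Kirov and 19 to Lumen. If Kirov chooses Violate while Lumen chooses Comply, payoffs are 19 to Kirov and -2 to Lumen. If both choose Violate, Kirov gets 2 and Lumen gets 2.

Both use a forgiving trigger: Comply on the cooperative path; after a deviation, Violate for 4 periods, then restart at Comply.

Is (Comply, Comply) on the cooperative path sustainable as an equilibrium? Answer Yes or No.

Comparing payoff streams over the 5 periods until play realigns: cooperate → 11(1+δ+…+δ^4); deviate → 19 + 2(δ+…+δ^4).
Cooperation is sustained iff (11−2)(δ+…+δ^4) ≥ 19−11.
δ+…+δ^4 = 5/8·(1−(5/8)^4)/(1−5/8) = 1.4124, and (19−11)/(11−2) = 0.8889.
1.4124 ≥ 0.8889, so cooperation is sustainable.

Yes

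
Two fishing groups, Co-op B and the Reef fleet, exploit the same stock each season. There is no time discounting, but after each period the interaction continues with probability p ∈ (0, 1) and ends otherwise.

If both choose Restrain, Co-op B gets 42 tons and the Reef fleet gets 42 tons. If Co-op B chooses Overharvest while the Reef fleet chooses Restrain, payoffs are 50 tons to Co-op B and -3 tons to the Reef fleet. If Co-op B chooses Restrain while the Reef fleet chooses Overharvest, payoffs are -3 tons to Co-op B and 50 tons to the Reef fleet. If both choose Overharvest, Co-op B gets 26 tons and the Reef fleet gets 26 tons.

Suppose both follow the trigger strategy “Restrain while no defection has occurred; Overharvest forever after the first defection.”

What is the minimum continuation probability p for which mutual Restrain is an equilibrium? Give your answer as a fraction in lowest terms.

Expected cooperation value is 42 + p·42 + p²·42 + … = 42/(1−p); deviation gives 50 + p·26/(1−p).
42 ≥ 50(1−p) + 26p ⇒ 24p ≥ 8 ⇒ p ≥ 8/24 = 1/3.

1/3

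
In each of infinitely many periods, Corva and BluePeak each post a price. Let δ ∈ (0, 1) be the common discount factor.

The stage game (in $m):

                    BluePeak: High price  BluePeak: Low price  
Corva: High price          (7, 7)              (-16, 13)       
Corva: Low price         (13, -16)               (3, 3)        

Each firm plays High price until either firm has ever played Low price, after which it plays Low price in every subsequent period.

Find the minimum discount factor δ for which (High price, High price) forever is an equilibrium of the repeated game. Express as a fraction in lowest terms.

3/5

Under grim trigger the critical discount factor is (T−C)/(T−P) with T = 13, C = 7, P = 3.
δ* = (13−7)/(13−3) = 6/10 = 3/5.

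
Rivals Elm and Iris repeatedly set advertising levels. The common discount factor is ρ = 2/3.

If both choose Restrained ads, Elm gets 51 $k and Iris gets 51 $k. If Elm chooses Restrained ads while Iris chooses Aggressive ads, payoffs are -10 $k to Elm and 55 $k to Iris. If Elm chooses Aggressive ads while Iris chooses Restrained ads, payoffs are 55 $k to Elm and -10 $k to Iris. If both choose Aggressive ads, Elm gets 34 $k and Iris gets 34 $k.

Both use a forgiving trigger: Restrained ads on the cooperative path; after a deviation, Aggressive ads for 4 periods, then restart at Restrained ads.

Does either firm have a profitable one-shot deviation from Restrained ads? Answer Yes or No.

A one-shot deviation gives 55 now, then 34 for 4 periods, then back to 51.
Gain from deviating: (55−51) today; loss: (51−34) in each of the next 4 periods.
No-deviation condition: (51−34)(ρ+…+ρ^4) ≥ 55−51, i.e. ρ+…+ρ^4 ≥ 4/17.
At ρ = 2/3: ρ+…+ρ^4 = 1.6049 ≥ 0.2353.
So cooperation is sustainable.

No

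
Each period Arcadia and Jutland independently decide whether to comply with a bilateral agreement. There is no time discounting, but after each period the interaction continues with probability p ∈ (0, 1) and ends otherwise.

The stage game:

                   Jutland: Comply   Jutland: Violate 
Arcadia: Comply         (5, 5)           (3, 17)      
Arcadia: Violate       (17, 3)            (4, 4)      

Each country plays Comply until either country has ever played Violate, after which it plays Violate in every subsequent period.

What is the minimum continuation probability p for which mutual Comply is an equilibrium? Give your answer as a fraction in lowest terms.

12/13

Expected cooperation value is 5 + p·5 + p²·5 + … = 5/(1−p); deviation gives 17 + p·4/(1−p).
5 ≥ 17(1−p) + 4p ⇒ 13p ≥ 12 ⇒ p ≥ 12/13.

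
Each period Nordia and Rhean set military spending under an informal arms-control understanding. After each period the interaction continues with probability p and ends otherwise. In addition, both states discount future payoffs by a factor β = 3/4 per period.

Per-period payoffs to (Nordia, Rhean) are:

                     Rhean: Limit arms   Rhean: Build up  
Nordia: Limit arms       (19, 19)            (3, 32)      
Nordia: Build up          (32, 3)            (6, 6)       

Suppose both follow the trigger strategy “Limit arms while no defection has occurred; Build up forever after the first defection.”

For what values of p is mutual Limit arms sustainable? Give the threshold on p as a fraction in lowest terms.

2/3

With continuation probability p and discount β, the effective per-period discount factor is βp.
Grim-trigger IC: βp ≥ (32−19)/(32−6) = 1/2.
So p ≥ (1/2)/(3/4) = 2/3.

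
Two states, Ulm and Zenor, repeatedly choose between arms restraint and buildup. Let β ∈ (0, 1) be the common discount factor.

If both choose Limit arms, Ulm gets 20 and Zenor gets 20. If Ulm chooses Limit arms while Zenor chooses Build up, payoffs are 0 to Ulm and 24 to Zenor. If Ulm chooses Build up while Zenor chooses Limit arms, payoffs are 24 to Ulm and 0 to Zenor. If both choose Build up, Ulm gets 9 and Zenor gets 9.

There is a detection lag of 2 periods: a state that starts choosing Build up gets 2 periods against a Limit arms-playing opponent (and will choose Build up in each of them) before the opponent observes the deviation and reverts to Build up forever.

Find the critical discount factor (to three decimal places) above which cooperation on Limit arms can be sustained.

0.516

The best deviation is to choose Build up for all 2 undetected periods, earning 24 each, then 9 forever once detected.
Deviation value: 24(1−β^2)/(1−β) + 9β^2/(1−β); cooperation value: 20/(1−β).
IC: 20 ≥ 24(1−β^2) + 9β^2 = 24 − 15β^2.
So β^2 ≥ 4/15, giving β ≥ (4/15)^(1/2) ≈ 0.516.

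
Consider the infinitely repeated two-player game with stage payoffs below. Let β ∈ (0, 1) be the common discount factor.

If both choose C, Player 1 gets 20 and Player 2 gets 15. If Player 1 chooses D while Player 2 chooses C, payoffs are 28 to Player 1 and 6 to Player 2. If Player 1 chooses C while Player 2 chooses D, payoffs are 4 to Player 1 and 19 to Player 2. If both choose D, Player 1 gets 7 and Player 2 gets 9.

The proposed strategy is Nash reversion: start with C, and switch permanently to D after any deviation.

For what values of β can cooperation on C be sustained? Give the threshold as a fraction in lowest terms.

For Player 1: deviation gain 28−20 = 8, per-period punishment loss 20−7 = 13. IC gives β ≥ 8/21.
For Player 2: gain 4, loss 6 per period, so β ≥ 4/10 = 2/5.
The tighter constraint is Player 2's, so cooperation needs β ≥ 2/5.

2/5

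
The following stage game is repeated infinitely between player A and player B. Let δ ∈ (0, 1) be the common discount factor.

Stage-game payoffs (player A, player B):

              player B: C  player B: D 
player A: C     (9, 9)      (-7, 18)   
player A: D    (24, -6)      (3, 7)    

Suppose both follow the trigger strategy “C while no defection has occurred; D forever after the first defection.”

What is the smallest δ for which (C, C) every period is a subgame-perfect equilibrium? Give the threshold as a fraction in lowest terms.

9/11

For player A: deviation gain 24−9 = 15, per-period punishment loss 9−3 = 6. IC gives δ ≥ 15/21 = 5/7.
For player B: gain 9, loss 2 per period, so δ ≥ 9/11.
The tighter constraint is player B's, so cooperation needs δ ≥ 9/11.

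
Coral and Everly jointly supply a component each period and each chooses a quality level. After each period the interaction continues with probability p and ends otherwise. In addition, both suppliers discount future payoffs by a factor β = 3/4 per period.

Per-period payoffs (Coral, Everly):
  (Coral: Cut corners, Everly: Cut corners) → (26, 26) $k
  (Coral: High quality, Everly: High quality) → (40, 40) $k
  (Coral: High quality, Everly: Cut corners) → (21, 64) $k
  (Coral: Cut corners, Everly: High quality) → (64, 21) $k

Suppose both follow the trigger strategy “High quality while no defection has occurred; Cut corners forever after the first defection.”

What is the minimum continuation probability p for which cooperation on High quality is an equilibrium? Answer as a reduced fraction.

Expected continuation weight on next period's payoff is β·p = 3/4·p, which plays the role of the discount factor.
Cooperation requires 3/4·p ≥ (64−40)/(64−26) = 12/19, hence p ≥ 16/19.

16/19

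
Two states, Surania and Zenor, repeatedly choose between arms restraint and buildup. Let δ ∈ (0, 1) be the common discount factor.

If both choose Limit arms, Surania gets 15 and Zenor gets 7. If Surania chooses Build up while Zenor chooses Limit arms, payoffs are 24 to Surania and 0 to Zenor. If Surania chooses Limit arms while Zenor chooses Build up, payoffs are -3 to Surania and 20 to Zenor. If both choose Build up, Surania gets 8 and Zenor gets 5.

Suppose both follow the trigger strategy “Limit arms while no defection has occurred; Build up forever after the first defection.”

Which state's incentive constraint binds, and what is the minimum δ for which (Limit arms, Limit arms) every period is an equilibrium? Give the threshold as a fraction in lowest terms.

Zenor; δ ≥ 13/15

For Surania: deviation gain 24−15 = 9, per-period punishment loss 15−8 = 7. IC gives δ ≥ 9/16.
For Zenor: gain 13, loss 2 per period, so δ ≥ 13/15.
The tighter constraint is Zenor's, so cooperation needs δ ≥ 13/15.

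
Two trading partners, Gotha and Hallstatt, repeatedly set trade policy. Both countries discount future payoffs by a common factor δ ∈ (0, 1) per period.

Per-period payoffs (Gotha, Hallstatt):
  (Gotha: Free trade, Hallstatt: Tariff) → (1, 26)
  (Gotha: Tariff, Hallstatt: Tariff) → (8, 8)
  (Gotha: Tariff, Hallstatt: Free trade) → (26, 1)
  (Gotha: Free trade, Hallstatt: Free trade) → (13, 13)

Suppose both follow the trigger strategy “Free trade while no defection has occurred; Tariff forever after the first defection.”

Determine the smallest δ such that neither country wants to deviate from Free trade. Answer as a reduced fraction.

13/18

One-period gain from deviating is 26 − 13 = 13. The loss is 13 − 8 = 5 in every subsequent period, with present value 5·δ/(1−δ).
Deviation is unprofitable when 5·δ/(1−δ) ≥ 13, i.e. δ/(1−δ) ≥ 13/5.
Equivalently δ ≥ 13/(13+5) = 13/18.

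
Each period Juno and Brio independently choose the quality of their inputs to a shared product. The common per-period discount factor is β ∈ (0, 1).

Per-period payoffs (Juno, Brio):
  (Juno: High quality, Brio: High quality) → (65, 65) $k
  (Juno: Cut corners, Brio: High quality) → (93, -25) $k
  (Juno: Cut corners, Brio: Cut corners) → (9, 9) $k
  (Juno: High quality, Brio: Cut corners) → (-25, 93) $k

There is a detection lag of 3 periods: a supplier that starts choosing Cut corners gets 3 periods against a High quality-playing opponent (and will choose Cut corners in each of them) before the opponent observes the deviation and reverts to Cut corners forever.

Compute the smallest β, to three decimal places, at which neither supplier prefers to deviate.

0.693

The best deviation is to choose Cut corners for all 3 undetected periods, earning 93 each, then 9 forever once detected.
Deviation value: 93(1−β^3)/(1−β) + 9β^3/(1−β); cooperation value: 65/(1−β).
IC: 65 ≥ 93(1−β^3) + 9β^3 = 93 − 84β^3.
So β^3 ≥ 28/84 = 1/3, giving β ≥ (1/3)^(1/3) ≈ 0.693.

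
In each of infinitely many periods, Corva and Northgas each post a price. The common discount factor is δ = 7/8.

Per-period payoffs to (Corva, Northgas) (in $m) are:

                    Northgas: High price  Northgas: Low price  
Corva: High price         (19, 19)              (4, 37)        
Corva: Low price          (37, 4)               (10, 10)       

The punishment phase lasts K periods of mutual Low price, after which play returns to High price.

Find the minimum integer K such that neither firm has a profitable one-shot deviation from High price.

3

IC: δ(1−δ^K)/(1−δ) ≥ (37−19)/(19−10) = 2.
With δ = 7/8: need 1 − δ^K ≥ 2·(1−7/8)/(7/8), i.e. δ^K ≤ 0.7143.
Since (7/8)^2 = 0.7656 and (7/8)^3 = 0.6699, the smallest such K is 3.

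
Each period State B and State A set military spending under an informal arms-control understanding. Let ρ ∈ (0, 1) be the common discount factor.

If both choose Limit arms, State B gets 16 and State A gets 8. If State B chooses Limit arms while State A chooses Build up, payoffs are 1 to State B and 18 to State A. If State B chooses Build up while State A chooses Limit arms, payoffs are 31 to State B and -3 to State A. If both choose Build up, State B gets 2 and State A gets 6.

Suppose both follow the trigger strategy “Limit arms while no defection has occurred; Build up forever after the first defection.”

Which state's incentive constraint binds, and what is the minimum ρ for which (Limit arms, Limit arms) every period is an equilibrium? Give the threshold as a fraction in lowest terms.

State A; ρ ≥ 5/6

State B's threshold: (31−16)/(31−2) = 15/29.
State A's threshold: (18−8)/(18−6) = 5/6.
15/29 < 5/6, so State A binds and ρ* = 5/6.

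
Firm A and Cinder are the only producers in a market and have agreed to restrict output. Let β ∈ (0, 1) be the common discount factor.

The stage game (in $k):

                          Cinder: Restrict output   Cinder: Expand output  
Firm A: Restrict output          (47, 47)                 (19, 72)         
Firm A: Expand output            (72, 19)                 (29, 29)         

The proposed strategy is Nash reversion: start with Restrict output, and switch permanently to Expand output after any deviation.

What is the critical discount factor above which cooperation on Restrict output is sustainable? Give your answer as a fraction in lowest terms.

25/43

Cooperation forever yields 47 each period: 47/(1−β).
Deviating yields 72 once, then 29 forever: 72 + 29β/(1−β).
No profitable deviation requires 47/(1−β) ≥ 72 + 29β/(1−β).
Multiplying by (1−β): 47 ≥ 72(1−β) + 29β = 72 − 43β.
So 43β ≥ 25, i.e. β ≥ 25/43.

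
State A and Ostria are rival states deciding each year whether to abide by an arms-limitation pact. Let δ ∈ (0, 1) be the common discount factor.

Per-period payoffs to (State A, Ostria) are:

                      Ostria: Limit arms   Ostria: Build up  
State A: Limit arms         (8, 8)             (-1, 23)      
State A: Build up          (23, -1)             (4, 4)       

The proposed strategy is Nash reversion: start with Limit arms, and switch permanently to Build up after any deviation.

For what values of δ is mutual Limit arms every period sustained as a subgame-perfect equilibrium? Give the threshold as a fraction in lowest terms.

15/19

8/(1−δ) ≥ 23 + 4δ/(1−δ)
8 ≥ 23 − 19δ
δ ≥ 15/19.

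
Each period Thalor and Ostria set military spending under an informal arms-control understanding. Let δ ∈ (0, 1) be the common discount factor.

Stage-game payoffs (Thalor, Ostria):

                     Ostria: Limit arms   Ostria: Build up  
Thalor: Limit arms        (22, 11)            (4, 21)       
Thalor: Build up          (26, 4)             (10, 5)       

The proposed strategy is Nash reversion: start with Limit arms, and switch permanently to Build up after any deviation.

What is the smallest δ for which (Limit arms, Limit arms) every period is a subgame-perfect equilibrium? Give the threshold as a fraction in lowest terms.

5/8

Thalor: cooperation gives 22 each period; deviation gives 26 once then 10 forever.
  22/(1−δ) ≥ 26 + 10δ/(1−δ) ⇒ δ ≥ 4/16 = 1/4.
Ostria: cooperation gives 11 each period; deviation gives 21 once then 5 forever.
  δ ≥ 10/16 = 5/8.
Both must hold, so the binding constraint is Ostria's: δ ≥ 5/8.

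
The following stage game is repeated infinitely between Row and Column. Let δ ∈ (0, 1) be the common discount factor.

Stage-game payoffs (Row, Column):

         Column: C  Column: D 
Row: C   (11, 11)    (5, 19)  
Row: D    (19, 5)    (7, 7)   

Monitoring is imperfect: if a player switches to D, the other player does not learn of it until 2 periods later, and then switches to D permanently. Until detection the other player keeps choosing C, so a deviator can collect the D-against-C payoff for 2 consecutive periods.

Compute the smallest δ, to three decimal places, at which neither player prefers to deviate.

0.816

A deviator earns 19 for 2 periods, then 7 forever; cooperating earns 11 forever. Multiplying the IC by (1−δ):
11 ≥ 19(1−δ^2) + 7δ^2, so 12·δ^2 ≥ 8 and δ^2 ≥ 2/3.
δ ≥ (2/3)^(1/2) ≈ 0.816.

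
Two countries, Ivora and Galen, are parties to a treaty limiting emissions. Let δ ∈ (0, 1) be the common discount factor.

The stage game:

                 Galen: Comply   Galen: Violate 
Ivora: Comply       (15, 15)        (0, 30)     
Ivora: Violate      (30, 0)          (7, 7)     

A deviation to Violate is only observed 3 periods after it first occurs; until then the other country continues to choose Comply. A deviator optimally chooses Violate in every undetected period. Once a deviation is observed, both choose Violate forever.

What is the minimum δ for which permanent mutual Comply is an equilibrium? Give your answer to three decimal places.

0.867

The best deviation is to choose Violate for all 3 undetected periods, earning 30 each, then 7 forever once detected.
Deviation value: 30(1−δ^3)/(1−δ) + 7δ^3/(1−δ); cooperation value: 15/(1−δ).
IC: 15 ≥ 30(1−δ^3) + 7δ^3 = 30 − 23δ^3.
So δ^3 ≥ 15/23, giving δ ≥ (15/23)^(1/3) ≈ 0.867.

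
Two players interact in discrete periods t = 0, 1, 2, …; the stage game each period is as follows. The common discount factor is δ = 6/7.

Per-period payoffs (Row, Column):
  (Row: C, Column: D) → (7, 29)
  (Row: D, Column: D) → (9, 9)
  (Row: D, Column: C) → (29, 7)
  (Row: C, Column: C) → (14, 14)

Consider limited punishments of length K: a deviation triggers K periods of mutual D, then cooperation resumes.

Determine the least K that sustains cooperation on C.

IC: δ(1−δ^K)/(1−δ) ≥ (29−14)/(14−9) = 3.
With δ = 6/7: need 1 − δ^K ≥ 3·(1−6/7)/(6/7), i.e. δ^K ≤ 0.5000.
Since (6/7)^4 = 0.5398 and (6/7)^5 = 0.4627, the smallest such K is 5.

5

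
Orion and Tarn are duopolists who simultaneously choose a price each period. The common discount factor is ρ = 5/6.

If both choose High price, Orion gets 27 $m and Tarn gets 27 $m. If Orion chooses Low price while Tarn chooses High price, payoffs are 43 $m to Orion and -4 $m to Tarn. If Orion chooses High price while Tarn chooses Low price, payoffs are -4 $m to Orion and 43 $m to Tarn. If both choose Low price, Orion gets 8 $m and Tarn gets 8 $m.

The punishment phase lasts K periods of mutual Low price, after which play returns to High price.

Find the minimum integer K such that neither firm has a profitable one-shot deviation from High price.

Need Σ_{k=1}^{K} ρ^k ≥ (43−27)/(27−8) = 0.8421 at ρ = 5/6.
At K = 1 the sum is 0.8333 < 0.8421; at K = 2 it is 1.5278 ≥ 0.8421.
So the minimum punishment length is K = 2.

2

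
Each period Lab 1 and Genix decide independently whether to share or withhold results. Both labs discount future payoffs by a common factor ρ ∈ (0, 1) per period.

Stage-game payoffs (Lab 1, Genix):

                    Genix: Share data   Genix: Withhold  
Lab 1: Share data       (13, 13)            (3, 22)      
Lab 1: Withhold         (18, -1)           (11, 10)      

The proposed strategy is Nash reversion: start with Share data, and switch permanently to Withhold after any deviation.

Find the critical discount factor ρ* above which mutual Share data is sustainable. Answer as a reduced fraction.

For Lab 1: deviation gain 18−13 = 5, per-period punishment loss 13−11 = 2. IC gives ρ ≥ 5/7.
For Genix: gain 9, loss 3 per period, so ρ ≥ 9/12 = 3/4.
The tighter constraint is Genix's, so cooperation needs ρ ≥ 3/4.

3/4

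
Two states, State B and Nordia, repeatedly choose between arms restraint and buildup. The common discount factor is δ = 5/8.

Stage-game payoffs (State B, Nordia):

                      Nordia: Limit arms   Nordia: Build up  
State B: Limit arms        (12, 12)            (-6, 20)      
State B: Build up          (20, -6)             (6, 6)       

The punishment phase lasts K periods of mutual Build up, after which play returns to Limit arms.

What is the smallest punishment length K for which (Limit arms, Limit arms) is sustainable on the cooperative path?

No profitable deviation requires (12−6)(δ+…+δ^K) ≥ 20−12, i.e. δ+…+δ^K ≥ 4/3 ≈ 1.3333.
With δ = 5/8, the partial sums are K=1: 0.6250, K=2: 1.0156, K=3: 1.2598, K=4: 1.4124.
K = 4 is the first length at which the sum reaches 1.3333.

4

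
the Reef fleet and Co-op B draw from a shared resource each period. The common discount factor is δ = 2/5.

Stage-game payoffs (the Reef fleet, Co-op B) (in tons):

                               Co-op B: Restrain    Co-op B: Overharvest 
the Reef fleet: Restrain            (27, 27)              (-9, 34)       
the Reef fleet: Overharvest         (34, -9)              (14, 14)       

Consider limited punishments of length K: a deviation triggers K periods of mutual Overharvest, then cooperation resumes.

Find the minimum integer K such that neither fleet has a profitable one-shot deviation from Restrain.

2

IC: δ(1−δ^K)/(1−δ) ≥ (34−27)/(27−14) = 7/13.
With δ = 2/5: need 1 − δ^K ≥ 7/13·(1−2/5)/(2/5), i.e. δ^K ≤ 0.1923.
Since (2/5)^1 = 0.4000 and (2/5)^2 = 0.1600, the smallest such K is 2.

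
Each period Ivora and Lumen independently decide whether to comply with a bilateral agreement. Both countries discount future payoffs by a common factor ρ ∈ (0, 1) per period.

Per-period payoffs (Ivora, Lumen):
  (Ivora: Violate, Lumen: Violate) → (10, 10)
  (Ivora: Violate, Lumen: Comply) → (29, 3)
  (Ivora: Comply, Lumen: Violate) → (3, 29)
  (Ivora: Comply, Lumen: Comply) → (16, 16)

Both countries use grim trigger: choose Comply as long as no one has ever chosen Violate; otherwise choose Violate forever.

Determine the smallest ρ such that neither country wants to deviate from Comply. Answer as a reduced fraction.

Cooperation forever yields 16 each period: 16/(1−ρ).
Deviating yields 29 once, then 10 forever: 29 + 10ρ/(1−ρ).
No profitable deviation requires 16/(1−ρ) ≥ 29 + 10ρ/(1−ρ).
Multiplying by (1−ρ): 16 ≥ 29(1−ρ) + 10ρ = 29 − 19ρ.
So 19ρ ≥ 13, i.e. ρ ≥ 13/19.

13/19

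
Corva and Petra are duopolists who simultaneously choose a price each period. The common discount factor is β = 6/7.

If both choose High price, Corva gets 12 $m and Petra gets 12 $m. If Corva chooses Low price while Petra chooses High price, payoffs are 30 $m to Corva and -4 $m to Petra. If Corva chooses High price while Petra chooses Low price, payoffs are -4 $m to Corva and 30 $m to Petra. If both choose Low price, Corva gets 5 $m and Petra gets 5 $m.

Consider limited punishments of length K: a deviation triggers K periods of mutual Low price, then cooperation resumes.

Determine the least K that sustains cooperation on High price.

4

Need Σ_{k=1}^{K} β^k ≥ (30−12)/(12−5) = 2.5714 at β = 6/7.
At K = 3 the sum is 2.2216 < 2.5714; at K = 4 it is 2.7613 ≥ 2.5714.
So the minimum punishment length is K = 4.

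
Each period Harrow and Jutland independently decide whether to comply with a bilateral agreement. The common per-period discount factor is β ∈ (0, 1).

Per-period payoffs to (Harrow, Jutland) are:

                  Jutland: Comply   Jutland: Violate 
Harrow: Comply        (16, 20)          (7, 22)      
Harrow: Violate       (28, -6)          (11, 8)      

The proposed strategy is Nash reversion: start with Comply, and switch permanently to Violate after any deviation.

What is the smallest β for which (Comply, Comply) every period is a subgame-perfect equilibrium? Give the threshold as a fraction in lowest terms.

12/17

For Harrow: deviation gain 28−16 = 12, per-period punishment loss 16−11 = 5. IC gives β ≥ 12/17.
For Jutland: gain 2, loss 12 per period, so β ≥ 2/14 = 1/7.
The tighter constraint is Harrow's, so cooperation needs β ≥ 12/17.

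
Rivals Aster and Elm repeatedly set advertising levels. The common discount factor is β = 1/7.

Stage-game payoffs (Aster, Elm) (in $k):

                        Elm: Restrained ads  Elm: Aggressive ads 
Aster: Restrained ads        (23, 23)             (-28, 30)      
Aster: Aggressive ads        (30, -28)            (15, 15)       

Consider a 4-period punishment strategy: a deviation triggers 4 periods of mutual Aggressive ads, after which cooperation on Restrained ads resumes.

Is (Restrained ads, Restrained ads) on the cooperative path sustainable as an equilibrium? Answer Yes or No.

A one-shot deviation gives 30 now, then 15 for 4 periods, then back to 23.
Gain from deviating: (30−23) today; loss: (23−15) in each of the next 4 periods.
No-deviation condition: (23−15)(β+…+β^4) ≥ 30−23, i.e. β+…+β^4 ≥ 7/8.
At β = 1/7: β+…+β^4 = 0.1666 < 0.8750.
So cooperation is not sustainable.

No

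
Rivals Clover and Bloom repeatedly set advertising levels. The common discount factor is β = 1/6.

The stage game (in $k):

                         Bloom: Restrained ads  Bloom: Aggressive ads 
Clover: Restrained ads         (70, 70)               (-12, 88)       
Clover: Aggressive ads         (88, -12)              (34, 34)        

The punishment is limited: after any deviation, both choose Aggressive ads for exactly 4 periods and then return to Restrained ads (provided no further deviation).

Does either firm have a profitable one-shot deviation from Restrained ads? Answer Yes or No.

IC: β+…+β^4 ≥ (88−70)/(70−34) = 1/2.
At β = 1/6: partial sum = 0.1998 < 0.5000. Cooperation not sustainable.

Yes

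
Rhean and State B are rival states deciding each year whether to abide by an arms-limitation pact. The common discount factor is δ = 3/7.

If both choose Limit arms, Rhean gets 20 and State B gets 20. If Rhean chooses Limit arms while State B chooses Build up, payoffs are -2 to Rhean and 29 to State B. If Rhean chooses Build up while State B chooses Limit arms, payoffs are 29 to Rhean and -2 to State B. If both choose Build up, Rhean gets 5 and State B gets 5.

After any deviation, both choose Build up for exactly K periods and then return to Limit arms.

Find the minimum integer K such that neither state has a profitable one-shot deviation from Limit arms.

No profitable deviation requires (20−5)(δ+…+δ^K) ≥ 29−20, i.e. δ+…+δ^K ≥ 3/5 ≈ 0.6000.
With δ = 3/7, the partial sums are K=1: 0.4286, K=2: 0.6122.
K = 2 is the first length at which the sum reaches 0.6000.

2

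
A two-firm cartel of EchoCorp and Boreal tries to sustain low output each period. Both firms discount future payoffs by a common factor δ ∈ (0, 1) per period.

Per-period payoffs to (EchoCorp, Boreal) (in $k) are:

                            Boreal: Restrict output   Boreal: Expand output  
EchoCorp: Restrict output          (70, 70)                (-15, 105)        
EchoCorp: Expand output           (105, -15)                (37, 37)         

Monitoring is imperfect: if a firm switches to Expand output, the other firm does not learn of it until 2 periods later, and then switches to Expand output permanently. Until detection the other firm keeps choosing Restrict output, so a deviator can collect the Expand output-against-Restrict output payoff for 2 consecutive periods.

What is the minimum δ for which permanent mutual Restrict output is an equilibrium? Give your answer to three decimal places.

0.717

The best deviation is to choose Expand output for all 2 undetected periods, earning 105 each, then 37 forever once detected.
Deviation value: 105(1−δ^2)/(1−δ) + 37δ^2/(1−δ); cooperation value: 70/(1−δ).
IC: 70 ≥ 105(1−δ^2) + 37δ^2 = 105 − 68δ^2.
So δ^2 ≥ 35/68, giving δ ≥ (35/68)^(1/2) ≈ 0.717.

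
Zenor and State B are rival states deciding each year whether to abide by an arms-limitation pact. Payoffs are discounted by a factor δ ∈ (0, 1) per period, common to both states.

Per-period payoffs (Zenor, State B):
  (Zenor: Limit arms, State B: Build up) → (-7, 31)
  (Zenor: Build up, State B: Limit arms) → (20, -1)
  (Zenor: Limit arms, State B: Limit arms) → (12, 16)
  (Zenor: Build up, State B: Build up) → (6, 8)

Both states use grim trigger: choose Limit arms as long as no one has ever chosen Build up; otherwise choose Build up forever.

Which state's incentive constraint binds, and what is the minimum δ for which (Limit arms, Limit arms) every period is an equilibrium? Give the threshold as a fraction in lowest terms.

State B; δ ≥ 15/23

For Zenor: deviation gain 20−12 = 8, per-period punishment loss 12−6 = 6. IC gives δ ≥ 8/14 = 4/7.
For State B: gain 15, loss 8 per period, so δ ≥ 15/23.
The tighter constraint is State B's, so cooperation needs δ ≥ 15/23.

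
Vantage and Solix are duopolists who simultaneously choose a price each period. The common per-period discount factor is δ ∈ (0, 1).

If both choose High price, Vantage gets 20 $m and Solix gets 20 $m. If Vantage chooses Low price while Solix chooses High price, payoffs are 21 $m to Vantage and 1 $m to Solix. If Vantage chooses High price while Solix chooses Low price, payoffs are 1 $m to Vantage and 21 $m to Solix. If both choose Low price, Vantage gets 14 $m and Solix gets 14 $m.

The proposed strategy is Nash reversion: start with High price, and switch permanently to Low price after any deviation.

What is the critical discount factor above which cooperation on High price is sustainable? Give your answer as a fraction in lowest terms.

Cooperation forever yields 20 each period: 20/(1−δ).
Deviating yields 21 once, then 14 forever: 21 + 14δ/(1−δ).
No profitable deviation requires 20/(1−δ) ≥ 21 + 14δ/(1−δ).
Multiplying by (1−δ): 20 ≥ 21(1−δ) + 14δ = 21 − 7δ.
So 7δ ≥ 1, i.e. δ ≥ 1/7.

1/7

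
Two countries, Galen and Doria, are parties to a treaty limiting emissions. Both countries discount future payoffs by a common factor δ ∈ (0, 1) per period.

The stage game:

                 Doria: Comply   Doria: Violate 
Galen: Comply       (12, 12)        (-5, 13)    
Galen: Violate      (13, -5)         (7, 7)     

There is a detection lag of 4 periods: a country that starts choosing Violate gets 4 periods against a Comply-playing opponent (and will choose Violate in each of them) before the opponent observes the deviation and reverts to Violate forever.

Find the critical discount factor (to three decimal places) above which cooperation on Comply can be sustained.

0.639

A deviator earns 13 for 4 periods, then 7 forever; cooperating earns 12 forever. Multiplying the IC by (1−δ):
12 ≥ 13(1−δ^4) + 7δ^4, so 6·δ^4 ≥ 1 and δ^4 ≥ 1/6.
δ ≥ (1/6)^(1/4) ≈ 0.639.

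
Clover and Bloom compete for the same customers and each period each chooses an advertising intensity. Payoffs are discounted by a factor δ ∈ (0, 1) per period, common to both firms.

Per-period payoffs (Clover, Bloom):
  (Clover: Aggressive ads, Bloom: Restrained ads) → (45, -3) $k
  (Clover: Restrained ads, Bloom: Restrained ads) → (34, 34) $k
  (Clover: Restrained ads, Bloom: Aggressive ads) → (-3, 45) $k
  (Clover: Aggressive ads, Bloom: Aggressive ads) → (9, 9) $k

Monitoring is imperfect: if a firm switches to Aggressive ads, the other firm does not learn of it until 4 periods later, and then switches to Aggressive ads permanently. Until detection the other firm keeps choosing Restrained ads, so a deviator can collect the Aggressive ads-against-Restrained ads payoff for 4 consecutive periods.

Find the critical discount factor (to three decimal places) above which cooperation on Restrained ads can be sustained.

0.743

A deviator earns 45 for 4 periods, then 9 forever; cooperating earns 34 forever. Multiplying the IC by (1−δ):
34 ≥ 45(1−δ^4) + 9δ^4, so 36·δ^4 ≥ 11 and δ^4 ≥ 11/36.
δ ≥ (11/36)^(1/4) ≈ 0.743.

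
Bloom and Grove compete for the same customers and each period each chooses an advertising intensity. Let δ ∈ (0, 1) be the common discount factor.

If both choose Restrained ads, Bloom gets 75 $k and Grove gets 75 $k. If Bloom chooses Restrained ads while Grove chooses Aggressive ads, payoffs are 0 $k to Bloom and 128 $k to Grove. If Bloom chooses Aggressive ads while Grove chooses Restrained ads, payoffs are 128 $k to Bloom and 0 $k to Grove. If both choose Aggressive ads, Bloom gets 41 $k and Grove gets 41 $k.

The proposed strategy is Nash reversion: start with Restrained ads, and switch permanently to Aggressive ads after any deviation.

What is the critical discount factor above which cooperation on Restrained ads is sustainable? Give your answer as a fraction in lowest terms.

One-period gain from deviating is 128 − 75 = 53. The loss is 75 − 41 = 34 in every subsequent period, with present value 34·δ/(1−δ).
Deviation is unprofitable when 34·δ/(1−δ) ≥ 53, i.e. δ/(1−δ) ≥ 53/34.
Equivalently δ ≥ 53/(53+34) = 53/87.

53/87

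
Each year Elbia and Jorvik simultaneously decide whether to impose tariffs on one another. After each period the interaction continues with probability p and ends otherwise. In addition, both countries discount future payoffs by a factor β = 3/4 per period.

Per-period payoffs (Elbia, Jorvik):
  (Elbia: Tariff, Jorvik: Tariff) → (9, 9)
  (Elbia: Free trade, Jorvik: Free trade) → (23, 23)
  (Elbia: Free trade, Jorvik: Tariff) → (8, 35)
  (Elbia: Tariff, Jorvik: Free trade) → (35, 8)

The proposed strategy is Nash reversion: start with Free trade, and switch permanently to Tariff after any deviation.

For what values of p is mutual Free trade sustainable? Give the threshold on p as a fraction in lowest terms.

8/13

Expected continuation weight on next period's payoff is β·p = 3/4·p, which plays the role of the discount factor.
Cooperation requires 3/4·p ≥ (35−23)/(35−9) = 6/13, hence p ≥ 8/13.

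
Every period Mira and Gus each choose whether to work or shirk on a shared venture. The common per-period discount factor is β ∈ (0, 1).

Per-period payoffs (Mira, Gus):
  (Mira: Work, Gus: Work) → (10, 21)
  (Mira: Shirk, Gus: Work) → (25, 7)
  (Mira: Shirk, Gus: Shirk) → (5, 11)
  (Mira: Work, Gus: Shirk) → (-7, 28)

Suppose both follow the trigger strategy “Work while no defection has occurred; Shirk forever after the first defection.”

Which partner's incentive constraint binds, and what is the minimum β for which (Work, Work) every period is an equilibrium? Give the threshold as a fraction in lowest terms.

For Mira: deviation gain 25−10 = 15, per-period punishment loss 10−5 = 5. IC gives β ≥ 15/20 = 3/4.
For Gus: gain 7, loss 10 per period, so β ≥ 7/17.
The tighter constraint is Mira's, so cooperation needs β ≥ 3/4.

Mira; β ≥ 3/4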